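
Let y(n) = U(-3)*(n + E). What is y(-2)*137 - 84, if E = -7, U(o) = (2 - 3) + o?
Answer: 4848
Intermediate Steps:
U(o) = -1 + o
y(n) = 28 - 4*n (y(n) = (-1 - 3)*(n - 7) = -4*(-7 + n) = 28 - 4*n)
y(-2)*137 - 84 = (28 - 4*(-2))*137 - 84 = (28 + 8)*137 - 84 = 36*137 - 84 = 4932 - 84 = 4848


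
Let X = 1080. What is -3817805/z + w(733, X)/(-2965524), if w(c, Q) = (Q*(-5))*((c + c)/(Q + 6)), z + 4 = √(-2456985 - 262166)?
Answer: 683380444485790/121628304560829 + 3817805*I*√2719151/2719167 ≈ 5.6186 + 2315.2*I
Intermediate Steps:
z = -4 + I*√2719151 (z = -4 + √(-2456985 - 262166) = -4 + √(-2719151) = -4 + I*√2719151 ≈ -4.0 + 1649.0*I)
w(c, Q) = -10*Q*c/(6 + Q) (w(c, Q) = (-5*Q)*((2*c)/(6 + Q)) = (-5*Q)*(2*c/(6 + Q)) = -10*Q*c/(6 + Q))
-3817805/z + w(733, X)/(-2965524) = -3817805/(-4 + I*√2719151) - 10*1080*733/(6 + 1080)/(-2965524) = -3817805/(-4 + I*√2719151) - 10*1080*733/1086*(-1/2965524) = -3817805/(-4 + I*√2719151) - 10*1080*733*1/1086*(-1/2965524) = -3817805/(-4 + I*√2719151) - 1319400/181*(-1/2965524) = -3817805/(-4 + I*√2719151) + 109950/44729987 = 109950/44729987 - 3817805/(-4 + I*√2719151)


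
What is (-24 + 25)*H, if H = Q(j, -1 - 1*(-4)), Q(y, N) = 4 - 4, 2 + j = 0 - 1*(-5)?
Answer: 0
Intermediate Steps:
j = 3 (j = -2 + (0 - 1*(-5)) = -2 + (0 + 5) = -2 + 5 = 3)
Q(y, N) = 0
H = 0
(-24 + 25)*H = (-24 + 25)*0 = 1*0 = 0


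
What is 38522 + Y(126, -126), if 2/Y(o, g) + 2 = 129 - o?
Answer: 38524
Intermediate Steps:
Y(o, g) = 2/(127 - o) (Y(o, g) = 2/(-2 + (129 - o)) = 2/(127 - o))
38522 + Y(126, -126) = 38522 - 2/(-127 + 126) = 38522 - 2/(-1) = 38522 - 2*(-1) = 38522 + 2 = 38524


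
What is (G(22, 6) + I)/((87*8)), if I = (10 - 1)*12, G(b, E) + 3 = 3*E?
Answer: 41/232 ≈ 0.17672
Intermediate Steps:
G(b, E) = -3 + 3*E
I = 108 (I = 9*12 = 108)
(G(22, 6) + I)/((87*8)) = ((-3 + 3*6) + 108)/((87*8)) = ((-3 + 18) + 108)/696 = (15 + 108)*(1/696) = 123*(1/696) = 41/232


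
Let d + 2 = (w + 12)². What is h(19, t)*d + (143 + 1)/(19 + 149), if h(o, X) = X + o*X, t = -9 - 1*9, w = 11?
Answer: -1328034/7 ≈ -1.8972e+5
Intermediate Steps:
t = -18 (t = -9 - 9 = -18)
h(o, X) = X + X*o
d = 527 (d = -2 + (11 + 12)² = -2 + 23² = -2 + 529 = 527)
h(19, t)*d + (143 + 1)/(19 + 149) = -18*(1 + 19)*527 + (143 + 1)/(19 + 149) = -18*20*527 + 144/168 = -360*527 + 144*(1/168) = -189720 + 6/7 = -1328034/7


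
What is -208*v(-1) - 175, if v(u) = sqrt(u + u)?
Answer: -175 - 208*I*sqrt(2) ≈ -175.0 - 294.16*I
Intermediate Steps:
v(u) = sqrt(2)*sqrt(u) (v(u) = sqrt(2*u) = sqrt(2)*sqrt(u))
-208*v(-1) - 175 = -208*sqrt(2)*sqrt(-1) - 175 = -208*sqrt(2)*I - 175 = -208*I*sqrt(2) - 175 = -175 - 208*I*sqrt(2)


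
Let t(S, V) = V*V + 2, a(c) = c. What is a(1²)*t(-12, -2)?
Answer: 6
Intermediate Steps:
t(S, V) = 2 + V² (t(S, V) = V² + 2 = 2 + V²)
a(1²)*t(-12, -2) = 1²*(2 + (-2)²) = 1*(2 + 4) = 1*6 = 6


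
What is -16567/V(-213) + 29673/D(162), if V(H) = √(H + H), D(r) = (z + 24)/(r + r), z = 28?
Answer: 2403513/13 + 16567*I*√426/426 ≈ 1.8489e+5 + 802.67*I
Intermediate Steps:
D(r) = 26/r (D(r) = (28 + 24)/(r + r) = 52/((2*r)) = 52*(1/(2*r)) = 26/r)
V(H) = √2*√H (V(H) = √(2*H) = √2*√H)
-16567/V(-213) + 29673/D(162) = -16567*(-I*√426/426) + 29673/((26/162)) = -16567*(-I*√426/426) + 29673/((26*(1/162))) = -16567*(-I*√426/426) + 29673/(13/81) = -(-16567)*I*√426/426 + 29673*(81/13) = 16567*I*√426/426 + 2403513/13 = 2403513/13 + 16567*I*√426/426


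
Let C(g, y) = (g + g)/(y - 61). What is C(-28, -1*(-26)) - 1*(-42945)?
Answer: 214733/5 ≈ 42947.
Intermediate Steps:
C(g, y) = 2*g/(-61 + y) (C(g, y) = (2*g)/(-61 + y) = 2*g/(-61 + y))
C(-28, -1*(-26)) - 1*(-42945) = 2*(-28)/(-61 - 1*(-26)) - 1*(-42945) = 2*(-28)/(-61 + 26) + 42945 = 2*(-28)/(-35) + 42945 = 2*(-28)*(-1/35) + 42945 = 8/5 + 42945 = 214733/5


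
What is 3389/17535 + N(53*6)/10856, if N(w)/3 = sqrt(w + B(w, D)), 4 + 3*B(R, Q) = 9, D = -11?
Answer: 3389/17535 + sqrt(2877)/10856 ≈ 0.19821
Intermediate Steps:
B(R, Q) = 5/3 (B(R, Q) = -4/3 + (1/3)*9 = -4/3 + 3 = 5/3)
N(w) = 3*sqrt(5/3 + w) (N(w) = 3*sqrt(w + 5/3) = 3*sqrt(5/3 + w))
3389/17535 + N(53*6)/10856 = 3389/17535 + sqrt(15 + 9*(53*6))/10856 = 3389*(1/17535) + sqrt(15 + 9*318)*(1/10856) = 3389/17535 + sqrt(15 + 2862)*(1/10856) = 3389/17535 + sqrt(2877)*(1/10856) = 3389/17535 + sqrt(2877)/10856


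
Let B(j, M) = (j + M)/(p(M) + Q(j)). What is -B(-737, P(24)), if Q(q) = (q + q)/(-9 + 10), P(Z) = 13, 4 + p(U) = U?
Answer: -724/1465 ≈ -0.49420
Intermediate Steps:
p(U) = -4 + U
Q(q) = 2*q (Q(q) = (2*q)/1 = (2*q)*1 = 2*q)
B(j, M) = (M + j)/(-4 + M + 2*j) (B(j, M) = (j + M)/((-4 + M) + 2*j) = (M + j)/(-4 + M + 2*j))
-B(-737, P(24)) = -(13 - 737)/(-4 + 13 + 2*(-737)) = -(-724)/(-4 + 13 - 1474) = -(-724)/(-1465) = -(-1)*(-724)/1465 = -1*724/1465 = -724/1465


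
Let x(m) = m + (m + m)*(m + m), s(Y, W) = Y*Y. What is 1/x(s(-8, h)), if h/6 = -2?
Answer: 1/16448 ≈ 6.0798e-5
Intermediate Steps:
h = -12 (h = 6*(-2) = -12)
s(Y, W) = Y²
x(m) = m + 4*m² (x(m) = m + (2*m)*(2*m) = m + 4*m²)
1/x(s(-8, h)) = 1/((-8)²*(1 + 4*(-8)²)) = 1/(64*(1 + 4*64)) = 1/(64*(1 + 256)) = 1/(64*257) = 1/16448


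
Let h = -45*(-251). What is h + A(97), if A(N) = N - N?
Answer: 11295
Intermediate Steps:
A(N) = 0
h = 11295
h + A(97) = 11295 + 0 = 11295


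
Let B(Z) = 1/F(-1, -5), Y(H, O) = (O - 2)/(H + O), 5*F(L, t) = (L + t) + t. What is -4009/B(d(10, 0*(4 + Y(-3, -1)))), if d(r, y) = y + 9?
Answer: 44099/5 ≈ 8819.8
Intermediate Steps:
F(L, t) = L/5 + 2*t/5 (F(L, t) = ((L + t) + t)/5 = (L + 2*t)/5 = L/5 + 2*t/5)
Y(H, O) = (-2 + O)/(H + O)
d(r, y) = 9 + y
B(Z) = -5/11 (B(Z) = 1/((⅕)*(-1) + (⅖)*(-5)) = 1/(-⅕ - 2) = 1/(-11/5) = -5/11)
-4009/B(d(10, 0*(4 + Y(-3, -1)))) = -4009/(-5/11) = -4009*(-11/5) = 44099/5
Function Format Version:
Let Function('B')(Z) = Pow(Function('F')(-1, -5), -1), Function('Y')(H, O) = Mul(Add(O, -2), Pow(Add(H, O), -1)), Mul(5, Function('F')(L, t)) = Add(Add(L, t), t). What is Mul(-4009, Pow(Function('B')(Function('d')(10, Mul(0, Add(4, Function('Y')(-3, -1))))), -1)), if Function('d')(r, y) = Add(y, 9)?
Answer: Rational(44099, 5) ≈ 8819.8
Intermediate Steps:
Function('F')(L, t) = Add(Mul(Rational(1, 5), L), Mul(Rational(2, 5), t)) (Function('F')(L, t) = Mul(Rational(1, 5), Add(Add(L, t), t)) = Mul(Rational(1, 5), Add(L, Mul(2, t))) = Add(Mul(Rational(1, 5), L), Mul(Rational(2, 5), t)))
Function('Y')(H, O) = Mul(Pow(Add(H, O), -1), Add(-2, O)) (Function('Y')(H, O) = Mul(Add(-2, O), Pow(Add(H, O), -1)) = Mul(Pow(Add(H, O), -1), Add(-2, O)))
Function('d')(r, y) = Add(9, y)
Function('B')(Z) = Rational(-5, 11) (Function('B')(Z) = Pow(Add(Mul(Rational(1, 5), -1), Mul(Rational(2, 5), -5)), -1) = Pow(Add(Rational(-1, 5), -2), -1) = Pow(Rational(-11, 5), -1) = Rational(-5, 11))
Mul(-4009, Pow(Function('B')(Function('d')(10, Mul(0, Add(4, Function('Y')(-3, -1))))), -1)) = Mul(-4009, Pow(Rational(-5, 11), -1)) = Mul(-4009, Rational(-11, 5)) = Rational(44099, 5)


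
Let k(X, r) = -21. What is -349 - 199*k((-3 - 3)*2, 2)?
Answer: 3830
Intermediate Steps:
-349 - 199*k((-3 - 3)*2, 2) = -349 - 199*(-21) = -349 + 4179 = 3830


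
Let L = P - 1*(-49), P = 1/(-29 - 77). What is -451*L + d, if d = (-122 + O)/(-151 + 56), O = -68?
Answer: -2341831/106 ≈ -22093.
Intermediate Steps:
P = -1/106 (P = 1/(-106) = -1/106 ≈ -0.0094340)
d = 2 (d = (-122 - 68)/(-151 + 56) = -190/(-95) = -190*(-1/95) = 2)
L = 5193/106 (L = -1/106 - 1*(-49) = -1/106 + 49 = 5193/106 ≈ 48.991)
-451*L + d = -451*5193/106 + 2 = -2342043/106 + 2 = -2341831/106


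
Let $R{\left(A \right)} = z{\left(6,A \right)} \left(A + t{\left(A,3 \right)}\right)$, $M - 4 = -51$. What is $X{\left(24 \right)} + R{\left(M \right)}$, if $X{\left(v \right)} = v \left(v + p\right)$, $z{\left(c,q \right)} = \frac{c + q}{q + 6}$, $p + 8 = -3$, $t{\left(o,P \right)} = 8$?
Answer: $273$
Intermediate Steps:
$M = -47$ ($M = 4 - 51 = -47$)
$p = -11$ ($p = -8 - 3 = -11$)
$z{\left(c,q \right)} = \frac{c + q}{6 + q}$
$X{\left(v \right)} = v \left(-11 + v\right)$ ($X{\left(v \right)} = v \left(v - 11\right) = v \left(-11 + v\right)$)
$R{\left(A \right)} = 8 + A$ ($R{\left(A \right)} = \frac{6 + A}{6 + A} \left(A + 8\right) = 1 \left(8 + A\right) = 8 + A$)
$X{\left(24 \right)} + R{\left(M \right)} = 24 \left(-11 + 24\right) + \left(8 - 47\right) = 24 \cdot 13 - 39 = 312 - 39 = 273$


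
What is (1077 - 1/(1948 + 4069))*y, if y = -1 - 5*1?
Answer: -38881848/6017 ≈ -6462.0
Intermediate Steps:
y = -6 (y = -1 - 5 = -6)
(1077 - 1/(1948 + 4069))*y = (1077 - 1/(1948 + 4069))*(-6) = (1077 - 1/6017)*(-6) = (6480308/6017)*(-6) = -38881848/6017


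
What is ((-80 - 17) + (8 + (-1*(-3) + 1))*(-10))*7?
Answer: -1519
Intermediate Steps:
((-80 - 17) + (8 + (-1*(-3) + 1))*(-10))*7 = (-97 + (8 + (3 + 1))*(-10))*7 = (-97 + (8 + 4)*(-10))*7 = (-97 + 12*(-10))*7 = (-97 - 120)*7 = -217*7 = -1519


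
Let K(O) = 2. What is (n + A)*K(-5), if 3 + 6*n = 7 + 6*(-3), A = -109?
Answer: -668/3 ≈ -222.67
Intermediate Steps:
n = -7/3 (n = -1/2 + (7 + 6*(-3))/6 = -1/2 + (7 - 18)/6 = -1/2 + (1/6)*(-11) = -1/2 - 11/6 = -7/3 ≈ -2.3333)
(n + A)*K(-5) = (-7/3 - 109)*2 = -334/3*2 = -668/3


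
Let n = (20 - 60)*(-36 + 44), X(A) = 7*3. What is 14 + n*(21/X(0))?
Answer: -306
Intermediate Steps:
X(A) = 21
n = -320 (n = -40*8 = -320)
14 + n*(21/X(0)) = 14 - 6720/21 = 14 - 320*1 = 14 - 320 = -306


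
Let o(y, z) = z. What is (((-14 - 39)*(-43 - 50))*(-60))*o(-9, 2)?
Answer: -591480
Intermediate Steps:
(((-14 - 39)*(-43 - 50))*(-60))*o(-9, 2) = (((-14 - 39)*(-43 - 50))*(-60))*2 = (-53*(-93)*(-60))*2 = (4929*(-60))*2 = -295740*2 = -591480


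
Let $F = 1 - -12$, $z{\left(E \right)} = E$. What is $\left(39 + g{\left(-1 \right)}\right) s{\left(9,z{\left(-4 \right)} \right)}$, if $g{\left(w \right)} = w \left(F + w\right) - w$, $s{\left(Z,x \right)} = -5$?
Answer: $-140$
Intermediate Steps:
$F = 13$ ($F = 1 + 12 = 13$)
$g{\left(w \right)} = - w + w \left(13 + w\right)$ ($g{\left(w \right)} = w \left(13 + w\right) - w = - w + w \left(13 + w\right)$)
$\left(39 + g{\left(-1 \right)}\right) s{\left(9,z{\left(-4 \right)} \right)} = \left(39 - \left(12 - 1\right)\right) \left(-5\right) = \left(39 - 11\right) \left(-5\right) = 28 \left(-5\right) = -140$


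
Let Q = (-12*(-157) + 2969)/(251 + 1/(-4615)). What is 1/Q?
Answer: 1158364/22396595 ≈ 0.051721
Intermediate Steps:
Q = 22396595/1158364 (Q = (1884 + 2969)/(251 - 1/4615) = 4853/(1158364/4615) = 4853*(4615/1158364) = 22396595/1158364 ≈ 19.335)
1/Q = 1/(22396595/1158364) = 1158364/22396595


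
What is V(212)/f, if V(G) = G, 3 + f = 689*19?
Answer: 53/3272 ≈ 0.016198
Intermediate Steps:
f = 13088 (f = -3 + 689*19 = -3 + 13091 = 13088)
V(212)/f = 212/13088 = 212*(1/13088) = 53/3272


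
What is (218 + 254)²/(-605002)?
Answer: -111392/302501 ≈ -0.36824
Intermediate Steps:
(218 + 254)²/(-605002) = 472²*(-1/605002) = 222784*(-1/605002) = -111392/302501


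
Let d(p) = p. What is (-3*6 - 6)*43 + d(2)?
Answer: -1030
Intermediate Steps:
(-3*6 - 6)*43 + d(2) = (-3*6 - 6)*43 + 2 = (-18 - 6)*43 + 2 = -24*43 + 2 = -1032 + 2 = -1030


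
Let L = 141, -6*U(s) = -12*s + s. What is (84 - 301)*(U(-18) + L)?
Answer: -23436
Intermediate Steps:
U(s) = 11*s/6 (U(s) = -(-12*s + s)/6 = -(-11)*s/6 = 11*s/6)
(84 - 301)*(U(-18) + L) = (84 - 301)*((11/6)*(-18) + 141) = -217*(-33 + 141) = -217*108 = -23436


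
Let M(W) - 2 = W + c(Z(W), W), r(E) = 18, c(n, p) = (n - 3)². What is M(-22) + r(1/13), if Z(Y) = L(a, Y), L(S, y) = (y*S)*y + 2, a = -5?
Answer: 5861239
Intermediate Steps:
L(S, y) = 2 + S*y² (L(S, y) = (S*y)*y + 2 = S*y² + 2 = 2 + S*y²)
Z(Y) = 2 - 5*Y²
c(n, p) = (-3 + n)²
M(W) = 2 + W + (-1 - 5*W²)² (M(W) = 2 + (W + (-3 + (2 - 5*W²))²) = 2 + (W + (-1 - 5*W²)²) = 2 + W + (-1 - 5*W²)²)
M(-22) + r(1/13) = (2 - 22 + (1 + 5*(-22)²)²) + 18 = (2 - 22 + (1 + 5*484)²) + 18 = (2 - 22 + (1 + 2420)²) + 18 = (2 - 22 + 2421²) + 18 = (2 - 22 + 5861241) + 18 = 5861221 + 18 = 5861239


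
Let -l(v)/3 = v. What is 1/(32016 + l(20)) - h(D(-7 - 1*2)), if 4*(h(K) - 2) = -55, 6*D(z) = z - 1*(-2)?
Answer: 93871/7989 ≈ 11.750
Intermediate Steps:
l(v) = -3*v
D(z) = ⅓ + z/6 (D(z) = (z - 1*(-2))/6 = (z + 2)/6 = (2 + z)/6 = ⅓ + z/6)
h(K) = -47/4 (h(K) = 2 + (¼)*(-55) = 2 - 55/4 = -47/4)
1/(32016 + l(20)) - h(D(-7 - 1*2)) = 1/(32016 - 3*20) - 1*(-47/4) = 1/(32016 - 60) + 47/4 = 1/31956 + 47/4 = 93871/7989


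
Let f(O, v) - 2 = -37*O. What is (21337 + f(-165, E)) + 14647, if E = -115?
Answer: 42091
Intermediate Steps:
f(O, v) = 2 - 37*O
(21337 + f(-165, E)) + 14647 = (21337 + (2 - 37*(-165))) + 14647 = (21337 + (2 + 6105)) + 14647 = (21337 + 6107) + 14647 = 27444 + 14647 = 42091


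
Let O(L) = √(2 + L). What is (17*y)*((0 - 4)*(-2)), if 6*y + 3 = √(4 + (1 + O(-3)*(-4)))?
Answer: -68 + 68*√(5 - 4*I)/3 ≈ -13.877 - 18.985*I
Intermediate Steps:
y = -½ + √(5 - 4*I)/6 (y = -½ + √(4 + (1 + √(2 - 3)*(-4)))/6 = -½ + √(4 + (1 + √(-1)*(-4)))/6 = -½ + √(4 + (1 + I*(-4)))/6 = -½ + √(4 + (1 - 4*I))/6 = -½ + √(5 - 4*I)/6 ≈ -0.10203 - 0.1396*I)
(17*y)*((0 - 4)*(-2)) = (17*(-½ + √(5 - 4*I)/6))*((0 - 4)*(-2)) = (-17/2 + 17*√(5 - 4*I)/6)*(-4*(-2)) = (-17/2 + 17*√(5 - 4*I)/6)*8 = -68 + 68*√(5 - 4*I)/3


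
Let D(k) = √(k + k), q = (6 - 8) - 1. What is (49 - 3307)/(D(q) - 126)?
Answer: 68418/2647 + 543*I*√6/2647 ≈ 25.847 + 0.50248*I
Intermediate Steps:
q = -3 (q = -2 - 1 = -3)
D(k) = √2*√k (D(k) = √(2*k) = √2*√k)
(49 - 3307)/(D(q) - 126) = (49 - 3307)/(√2*√(-3) - 126) = -3258/(√2*(I*√3) - 126) = -3258/(I*√6 - 126) = -3258/(-126 + I*√6)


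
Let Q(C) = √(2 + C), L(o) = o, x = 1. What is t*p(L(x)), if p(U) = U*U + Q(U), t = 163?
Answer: 163 + 163*√3 ≈ 445.32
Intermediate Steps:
p(U) = U² + √(2 + U) (p(U) = U*U + √(2 + U) = U² + √(2 + U))
t*p(L(x)) = 163*(1² + √(2 + 1)) = 163*(1 + √3) = 163 + 163*√3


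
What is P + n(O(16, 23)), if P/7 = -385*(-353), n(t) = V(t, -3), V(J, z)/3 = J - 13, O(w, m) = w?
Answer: 951344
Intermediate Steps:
V(J, z) = -39 + 3*J (V(J, z) = 3*(J - 13) = 3*(-13 + J) = -39 + 3*J)
n(t) = -39 + 3*t
P = 951335 (P = 7*(-385*(-353)) = 7*135905 = 951335)
P + n(O(16, 23)) = 951335 + (-39 + 3*16) = 951335 + (-39 + 48) = 951335 + 9 = 951344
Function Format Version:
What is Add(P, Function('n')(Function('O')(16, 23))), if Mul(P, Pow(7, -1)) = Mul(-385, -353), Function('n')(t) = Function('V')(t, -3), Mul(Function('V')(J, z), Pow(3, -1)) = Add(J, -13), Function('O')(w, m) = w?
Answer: 951344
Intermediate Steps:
Function('V')(J, z) = Add(-39, Mul(3, J)) (Function('V')(J, z) = Mul(3, Add(J, -13)) = Mul(3, Add(-13, J)) = Add(-39, Mul(3, J)))
Function('n')(t) = Add(-39, Mul(3, t))
P = 951335 (P = Mul(7, Mul(-385, -353)) = Mul(7, 135905) = 951335)
Add(P, Function('n')(Function('O')(16, 23))) = Add(951335, Add(-39, Mul(3, 16))) = Add(951335, Add(-39, 48)) = Add(951335, 9) = 951344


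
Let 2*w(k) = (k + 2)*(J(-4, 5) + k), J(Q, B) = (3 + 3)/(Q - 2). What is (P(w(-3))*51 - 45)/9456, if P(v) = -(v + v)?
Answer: -83/3152 ≈ -0.026332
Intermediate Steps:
J(Q, B) = 6/(-2 + Q)
w(k) = (-1 + k)*(2 + k)/2 (w(k) = ((k + 2)*(6/(-2 - 4) + k))/2 = ((2 + k)*(6/(-6) + k))/2 = ((2 + k)*(6*(-⅙) + k))/2 = ((2 + k)*(-1 + k))/2 = ((-1 + k)*(2 + k))/2 = (-1 + k)*(2 + k)/2)
P(v) = -2*v
(P(w(-3))*51 - 45)/9456 = (-2*(-1 + (½)*(-3) + (½)*(-3)²)*51 - 45)/9456 = (-2*(-1 - 3/2 + (½)*9)*51 - 45)*(1/9456) = (-2*(-1 - 3/2 + 9/2)*51 - 45)*(1/9456) = (-2*2*51 - 45)*(1/9456) = (-4*51 - 45)*(1/9456) = (-204 - 45)*(1/9456) = -249*1/9456 = -83/3152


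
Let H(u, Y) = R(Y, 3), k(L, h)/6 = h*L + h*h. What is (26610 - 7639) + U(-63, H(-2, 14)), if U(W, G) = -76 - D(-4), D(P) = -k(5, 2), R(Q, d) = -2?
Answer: 18979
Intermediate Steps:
k(L, h) = 6*h² + 6*L*h (k(L, h) = 6*(h*L + h*h) = 6*(L*h + h²) = 6*(h² + L*h) = 6*h² + 6*L*h)
H(u, Y) = -2
D(P) = -84 (D(P) = -6*2*(5 + 2) = -6*2*7 = -1*84 = -84)
U(W, G) = 8 (U(W, G) = -76 - 1*(-84) = -76 + 84 = 8)
(26610 - 7639) + U(-63, H(-2, 14)) = (26610 - 7639) + 8 = 18971 + 8 = 18979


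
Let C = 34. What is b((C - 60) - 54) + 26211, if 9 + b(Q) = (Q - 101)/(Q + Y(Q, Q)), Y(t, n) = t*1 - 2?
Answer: 4244905/162 ≈ 26203.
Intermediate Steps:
Y(t, n) = -2 + t (Y(t, n) = t - 2 = -2 + t)
b(Q) = -9 + (-101 + Q)/(-2 + 2*Q) (b(Q) = -9 + (Q - 101)/(Q + (-2 + Q)) = -9 + (-101 + Q)/(-2 + 2*Q))
b((C - 60) - 54) + 26211 = (-83 - 17*((34 - 60) - 54))/(2*(-1 + ((34 - 60) - 54))) + 26211 = (-83 - 17*(-26 - 54))/(2*(-1 + (-26 - 54))) + 26211 = (-83 - 17*(-80))/(2*(-1 - 80)) + 26211 = (½)*(-83 + 1360)/(-81) + 26211 = (½)*(-1/81)*1277 + 26211 = -1277/162 + 26211 = 4244905/162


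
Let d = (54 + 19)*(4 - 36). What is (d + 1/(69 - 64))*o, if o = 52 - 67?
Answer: 35037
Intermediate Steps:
o = -15
d = -2336 (d = 73*(-32) = -2336)
(d + 1/(69 - 64))*o = (-2336 + 1/(69 - 64))*(-15) = (-2336 + 1/5)*(-15) = (-2336 + ⅕)*(-15) = -11679/5*(-15) = 35037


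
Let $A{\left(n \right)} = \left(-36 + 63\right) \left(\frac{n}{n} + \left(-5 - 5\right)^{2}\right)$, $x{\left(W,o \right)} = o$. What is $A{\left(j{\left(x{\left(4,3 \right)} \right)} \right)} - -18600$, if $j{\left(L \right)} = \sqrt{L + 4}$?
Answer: $21327$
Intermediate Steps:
$j{\left(L \right)} = \sqrt{4 + L}$
$A{\left(n \right)} = 2727$ ($A{\left(n \right)} = 27 \left(1 + \left(-10\right)^{2}\right) = 27 \left(1 + 100\right) = 27 \cdot 101 = 2727$)
$A{\left(j{\left(x{\left(4,3 \right)} \right)} \right)} - -18600 = 2727 - -18600 = 2727 + 18600 = 21327$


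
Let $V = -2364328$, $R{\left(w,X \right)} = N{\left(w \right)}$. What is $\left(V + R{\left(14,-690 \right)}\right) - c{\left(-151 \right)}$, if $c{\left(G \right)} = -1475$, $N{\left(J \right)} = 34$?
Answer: $-2362819$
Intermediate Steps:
$R{\left(w,X \right)} = 34$
$\left(V + R{\left(14,-690 \right)}\right) - c{\left(-151 \right)} = \left(-2364328 + 34\right) - -1475 = -2364294 + 1475 = -2362819$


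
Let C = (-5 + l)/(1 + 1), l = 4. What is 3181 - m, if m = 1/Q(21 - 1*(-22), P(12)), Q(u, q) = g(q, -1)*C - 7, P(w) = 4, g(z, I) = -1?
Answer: 41355/13 ≈ 3181.2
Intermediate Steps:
C = -½ (C = (-5 + 4)/(1 + 1) = -1/2 = -1*½ = -½ ≈ -0.50000)
Q(u, q) = -13/2 (Q(u, q) = -1*(-½) - 7 = ½ - 7 = -13/2)
m = -2/13 (m = 1/(-13/2) = -2/13 ≈ -0.15385)
3181 - m = 3181 - 1*(-2/13) = 3181 + 2/13 = 41355/13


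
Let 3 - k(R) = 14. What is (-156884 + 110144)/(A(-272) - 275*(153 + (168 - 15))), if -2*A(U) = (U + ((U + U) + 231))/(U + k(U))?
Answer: 92824/167121 ≈ 0.55543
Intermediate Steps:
k(R) = -11 (k(R) = 3 - 1*14 = 3 - 14 = -11)
A(U) = -(231 + 3*U)/(2*(-11 + U)) (A(U) = -(U + ((U + U) + 231))/(2*(U - 11)) = -(U + (2*U + 231))/(2*(-11 + U)) = -(U + (231 + 2*U))/(2*(-11 + U)) = -(231 + 3*U)/(2*(-11 + U)))
(-156884 + 110144)/(A(-272) - 275*(153 + (168 - 15))) = (-156884 + 110144)/(3*(-77 - 1*(-272))/(2*(-11 - 272)) - 275*(153 + (168 - 15))) = -46740/((3/2)*(-77 + 272)/(-283) - 275*(153 + 153)) = -46740/((3/2)*(-1/283)*195 - 275*306) = -46740/(-585/566 - 84150) = -46740/(-47629485/566) = -46740*(-566/47629485) = 92824/167121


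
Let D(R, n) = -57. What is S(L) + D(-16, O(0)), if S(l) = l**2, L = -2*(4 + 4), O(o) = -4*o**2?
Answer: 199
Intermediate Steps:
L = -16 (L = -2*8 = -16)
S(L) + D(-16, O(0)) = (-16)**2 - 57 = 256 - 57 = 199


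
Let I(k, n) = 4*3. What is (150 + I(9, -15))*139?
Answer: 22518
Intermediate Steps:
I(k, n) = 12
(150 + I(9, -15))*139 = (150 + 12)*139 = 162*139 = 22518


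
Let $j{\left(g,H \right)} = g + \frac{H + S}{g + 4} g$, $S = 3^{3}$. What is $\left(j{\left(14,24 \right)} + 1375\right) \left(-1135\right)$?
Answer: $- \frac{4864610}{3} \approx -1.6215 \cdot 10^{6}$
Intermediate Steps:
$S = 27$
$j{\left(g,H \right)} = g + \frac{g \left(27 + H\right)}{4 + g}$ ($j{\left(g,H \right)} = g + \frac{H + 27}{g + 4} g = g + \frac{27 + H}{4 + g} g = g + \frac{g \left(27 + H\right)}{4 + g}$)
$\left(j{\left(14,24 \right)} + 1375\right) \left(-1135\right) = \left(\frac{14 \left(31 + 24 + 14\right)}{4 + 14} + 1375\right) \left(-1135\right) = \left(14 \cdot \frac{1}{18} \cdot 69 + 1375\right) \left(-1135\right) = \left(\frac{161}{3} + 1375\right) \left(-1135\right) = \frac{4286}{3} \left(-1135\right) = - \frac{4864610}{3}$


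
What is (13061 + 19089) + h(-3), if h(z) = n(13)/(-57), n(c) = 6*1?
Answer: 610848/19 ≈ 32150.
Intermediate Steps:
n(c) = 6
h(z) = -2/19 (h(z) = 6/(-57) = 6*(-1/57) = -2/19)
(13061 + 19089) + h(-3) = (13061 + 19089) - 2/19 = 32150 - 2/19 = 610848/19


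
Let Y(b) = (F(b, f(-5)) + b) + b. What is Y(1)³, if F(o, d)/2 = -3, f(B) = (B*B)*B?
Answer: -64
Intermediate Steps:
f(B) = B³ (f(B) = B²*B = B³)
F(o, d) = -6 (F(o, d) = 2*(-3) = -6)
Y(b) = -6 + 2*b (Y(b) = (-6 + b) + b = -6 + 2*b)
Y(1)³ = (-6 + 2*1)³ = (-6 + 2)³ = (-4)³ = -64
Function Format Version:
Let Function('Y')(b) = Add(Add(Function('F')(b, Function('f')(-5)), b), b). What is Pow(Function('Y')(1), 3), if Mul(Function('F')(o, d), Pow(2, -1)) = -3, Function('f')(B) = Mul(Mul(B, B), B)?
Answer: -64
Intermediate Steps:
Function('f')(B) = Pow(B, 3) (Function('f')(B) = Mul(Pow(B, 2), B) = Pow(B, 3))
Function('F')(o, d) = -6 (Function('F')(o, d) = Mul(2, -3) = -6)
Function('Y')(b) = Add(-6, Mul(2, b)) (Function('Y')(b) = Add(Add(-6, b), b) = Add(-6, Mul(2, b)))
Pow(Function('Y')(1), 3) = Pow(Add(-6, Mul(2, 1)), 3) = Pow(Add(-6, 2), 3) = Pow(-4, 3) = -64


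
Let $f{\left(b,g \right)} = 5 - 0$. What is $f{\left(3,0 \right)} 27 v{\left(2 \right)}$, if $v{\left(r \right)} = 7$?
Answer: $945$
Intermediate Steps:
$f{\left(b,g \right)} = 5$ ($f{\left(b,g \right)} = 5 + 0 = 5$)
$f{\left(3,0 \right)} 27 v{\left(2 \right)} = 5 \cdot 27 \cdot 7 = 135 \cdot 7 = 945$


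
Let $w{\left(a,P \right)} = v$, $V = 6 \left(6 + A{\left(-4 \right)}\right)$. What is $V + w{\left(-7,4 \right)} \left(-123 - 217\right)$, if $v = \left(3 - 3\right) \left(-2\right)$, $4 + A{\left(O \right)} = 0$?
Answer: $12$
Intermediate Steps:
$A{\left(O \right)} = -4$ ($A{\left(O \right)} = -4 + 0 = -4$)
$V = 12$ ($V = 6 \left(6 - 4\right) = 6 \cdot 2 = 12$)
$v = 0$ ($v = 0 \left(-2\right) = 0$)
$w{\left(a,P \right)} = 0$
$V + w{\left(-7,4 \right)} \left(-123 - 217\right) = 12 + 0 \left(-123 - 217\right) = 12 + 0 \left(-340\right) = 12 + 0 = 12$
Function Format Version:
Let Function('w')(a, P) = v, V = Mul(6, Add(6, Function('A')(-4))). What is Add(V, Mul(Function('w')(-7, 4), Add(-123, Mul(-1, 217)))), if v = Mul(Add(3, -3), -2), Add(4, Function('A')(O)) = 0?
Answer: 12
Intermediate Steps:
Function('A')(O) = -4 (Function('A')(O) = Add(-4, 0) = -4)
V = 12 (V = Mul(6, Add(6, -4)) = Mul(6, 2) = 12)
v = 0 (v = Mul(0, -2) = 0)
Function('w')(a, P) = 0
Add(V, Mul(Function('w')(-7, 4), Add(-123, Mul(-1, 217)))) = Add(12, Mul(0, Add(-123, Mul(-1, 217)))) = Add(12, Mul(0, Add(-123, -217))) = Add(12, Mul(0, -340)) = Add(12, 0) = 12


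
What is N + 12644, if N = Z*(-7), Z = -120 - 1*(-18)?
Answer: 13358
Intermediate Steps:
Z = -102 (Z = -120 + 18 = -102)
N = 714 (N = -102*(-7) = 714)
N + 12644 = 714 + 12644 = 13358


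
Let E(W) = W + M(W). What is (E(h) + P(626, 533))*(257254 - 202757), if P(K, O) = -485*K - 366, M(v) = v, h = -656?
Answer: -16637280136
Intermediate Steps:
P(K, O) = -366 - 485*K
E(W) = 2*W (E(W) = W + W = 2*W)
(E(h) + P(626, 533))*(257254 - 202757) = (2*(-656) + (-366 - 485*626))*(257254 - 202757) = (-1312 + (-366 - 303610))*54497 = (-1312 - 303976)*54497 = -305288*54497 = -16637280136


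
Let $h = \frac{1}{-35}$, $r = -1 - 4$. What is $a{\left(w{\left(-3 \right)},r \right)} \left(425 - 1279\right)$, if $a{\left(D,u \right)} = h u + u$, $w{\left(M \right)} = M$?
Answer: $4148$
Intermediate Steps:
$r = -5$ ($r = -1 - 4 = -5$)
$h = - \frac{1}{35} \approx -0.028571$
$a{\left(D,u \right)} = \frac{34 u}{35}$ ($a{\left(D,u \right)} = - \frac{u}{35} + u = \frac{34 u}{35}$)
$a{\left(w{\left(-3 \right)},r \right)} \left(425 - 1279\right) = \frac{34}{35} \left(-5\right) \left(425 - 1279\right) = \left(- \frac{34}{7}\right) \left(-854\right) = 4148$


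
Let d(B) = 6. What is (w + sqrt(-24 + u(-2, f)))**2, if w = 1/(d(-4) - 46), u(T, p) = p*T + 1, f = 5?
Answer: (-1 + 40*I*sqrt(33))**2/1600 ≈ -32.999 - 0.28723*I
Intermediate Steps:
u(T, p) = 1 + T*p (u(T, p) = T*p + 1 = 1 + T*p)
w = -1/40 (w = 1/(6 - 46) = 1/(-40) = -1/40 ≈ -0.025000)
(w + sqrt(-24 + u(-2, f)))**2 = (-1/40 + sqrt(-24 + (1 - 2*5)))**2 = (-1/40 + sqrt(-24 + (1 - 10)))**2 = (-1/40 + sqrt(-24 - 9))**2 = (-1/40 + sqrt(-33))**2 = (-1/40 + I*sqrt(33))**2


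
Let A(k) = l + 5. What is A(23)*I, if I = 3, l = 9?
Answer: 42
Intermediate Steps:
A(k) = 14 (A(k) = 9 + 5 = 14)
A(23)*I = 14*3 = 42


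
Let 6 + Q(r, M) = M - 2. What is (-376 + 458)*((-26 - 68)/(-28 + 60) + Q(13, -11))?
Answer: -14391/8 ≈ -1798.9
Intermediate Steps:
Q(r, M) = -8 + M (Q(r, M) = -6 + (M - 2) = -6 + (-2 + M) = -8 + M)
(-376 + 458)*((-26 - 68)/(-28 + 60) + Q(13, -11)) = (-376 + 458)*((-26 - 68)/(-28 + 60) + (-8 - 11)) = 82*(-94/32 - 19) = 82*(-94*1/32 - 19) = 82*(-47/16 - 19) = 82*(-351/16) = -14391/8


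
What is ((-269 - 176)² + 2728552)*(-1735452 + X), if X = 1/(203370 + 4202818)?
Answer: -22378737637356164575/4406188 ≈ -5.0789e+12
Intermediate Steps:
X = 1/4406188 ≈ 2.2695e-7
((-269 - 176)² + 2728552)*(-1735452 + X) = ((-269 - 176)² + 2728552)*(-1735452 + 1/4406188) = ((-445)² + 2728552)*(-7646727776975/4406188) = (198025 + 2728552)*(-7646727776975/4406188) = 2926577*(-7646727776975/4406188) = -22378737637356164575/4406188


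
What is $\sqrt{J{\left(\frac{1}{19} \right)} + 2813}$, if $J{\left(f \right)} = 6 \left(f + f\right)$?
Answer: $\frac{7 \sqrt{20729}}{19} \approx 53.044$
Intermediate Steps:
$J{\left(f \right)} = 12 f$ ($J{\left(f \right)} = 6 \cdot 2 f = 12 f$)
$\sqrt{J{\left(\frac{1}{19} \right)} + 2813} = \sqrt{\frac{12}{19} + 2813} = \sqrt{\frac{53459}{19}} = \frac{7 \sqrt{20729}}{19}$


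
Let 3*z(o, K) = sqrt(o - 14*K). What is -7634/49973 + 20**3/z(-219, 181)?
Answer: -694/4543 - 24000*I*sqrt(2753)/2753 ≈ -0.15276 - 457.41*I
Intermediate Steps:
z(o, K) = sqrt(o - 14*K)/3
-7634/49973 + 20**3/z(-219, 181) = -7634/49973 + 20**3/((sqrt(-219 - 14*181)/3)) = -7634*1/49973 + 8000/((sqrt(-219 - 2534)/3)) = -694/4543 + 8000/((sqrt(-2753)/3)) = -694/4543 + 8000/(((I*sqrt(2753))/3)) = -694/4543 + 8000/((I*sqrt(2753)/3)) = -694/4543 + 8000*(-3*I*sqrt(2753)/2753) = -694/4543 - 24000*I*sqrt(2753)/2753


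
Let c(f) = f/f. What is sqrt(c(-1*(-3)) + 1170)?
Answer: sqrt(1171) ≈ 34.220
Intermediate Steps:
c(f) = 1
sqrt(c(-1*(-3)) + 1170) = sqrt(1 + 1170) = sqrt(1171)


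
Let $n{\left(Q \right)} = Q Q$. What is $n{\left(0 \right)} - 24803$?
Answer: $-24803$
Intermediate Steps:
$n{\left(Q \right)} = Q^{2}$
$n{\left(0 \right)} - 24803 = 0^{2} - 24803 = 0 - 24803 = -24803$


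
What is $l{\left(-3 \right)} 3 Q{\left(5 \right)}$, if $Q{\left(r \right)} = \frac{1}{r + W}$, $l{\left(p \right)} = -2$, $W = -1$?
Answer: $- \frac{3}{2} \approx -1.5$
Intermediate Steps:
$Q{\left(r \right)} = \frac{1}{-1 + r}$ ($Q{\left(r \right)} = \frac{1}{r - 1} = \frac{1}{-1 + r}$)
$l{\left(-3 \right)} 3 Q{\left(5 \right)} = \frac{\left(-2\right) 3}{-1 + 5} = - \frac{6}{4} = \left(-6\right) \frac{1}{4} = - \frac{3}{2}$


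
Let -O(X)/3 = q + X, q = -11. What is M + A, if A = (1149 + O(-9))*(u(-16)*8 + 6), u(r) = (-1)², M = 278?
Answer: 17204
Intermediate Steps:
O(X) = 33 - 3*X (O(X) = -3*(-11 + X) = 33 - 3*X)
u(r) = 1
A = 16926 (A = (1149 + (33 - 3*(-9)))*(1*8 + 6) = (1149 + (33 + 27))*(8 + 6) = (1149 + 60)*14 = 1209*14 = 16926)
M + A = 278 + 16926 = 17204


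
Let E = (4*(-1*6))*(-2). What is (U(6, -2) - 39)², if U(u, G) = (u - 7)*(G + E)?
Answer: 7225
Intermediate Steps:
E = 48 (E = (4*(-6))*(-2) = -24*(-2) = 48)
U(u, G) = (-7 + u)*(48 + G) (U(u, G) = (u - 7)*(G + 48) = (-7 + u)*(48 + G))
(U(6, -2) - 39)² = ((-336 - 7*(-2) + 48*6 - 2*6) - 39)² = ((-336 + 14 + 288 - 12) - 39)² = (-46 - 39)² = (-85)² = 7225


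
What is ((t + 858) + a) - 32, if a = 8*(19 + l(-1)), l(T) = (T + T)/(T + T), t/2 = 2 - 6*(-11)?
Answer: 1122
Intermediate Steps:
t = 136 (t = 2*(2 - 6*(-11)) = 2*(2 + 66) = 2*68 = 136)
l(T) = 1 (l(T) = (2*T)/((2*T)) = (2*T)*(1/(2*T)) = 1)
a = 160 (a = 8*(19 + 1) = 8*20 = 160)
((t + 858) + a) - 32 = ((136 + 858) + 160) - 32 = (994 + 160) - 32 = 1154 - 32 = 1122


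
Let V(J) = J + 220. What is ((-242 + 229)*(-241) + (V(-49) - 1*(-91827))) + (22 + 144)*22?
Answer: 98783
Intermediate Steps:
V(J) = 220 + J
((-242 + 229)*(-241) + (V(-49) - 1*(-91827))) + (22 + 144)*22 = ((-242 + 229)*(-241) + ((220 - 49) - 1*(-91827))) + (22 + 144)*22 = (-13*(-241) + (171 + 91827)) + 166*22 = (3133 + 91998) + 3652 = 95131 + 3652 = 98783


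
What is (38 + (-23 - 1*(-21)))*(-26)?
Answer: -936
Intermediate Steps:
(38 + (-23 - 1*(-21)))*(-26) = (38 + (-23 + 21))*(-26) = (38 - 2)*(-26) = 36*(-26) = -936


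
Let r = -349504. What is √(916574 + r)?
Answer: √567070 ≈ 753.04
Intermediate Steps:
√(916574 + r) = √(916574 - 349504) = √567070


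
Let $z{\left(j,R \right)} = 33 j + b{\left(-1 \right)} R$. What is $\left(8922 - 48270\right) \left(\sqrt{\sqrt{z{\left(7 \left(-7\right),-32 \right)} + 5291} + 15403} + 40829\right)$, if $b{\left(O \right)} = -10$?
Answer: $-1606539492 - 39348 \sqrt{15403 + \sqrt{3994}} \approx -1.6114 \cdot 10^{9}$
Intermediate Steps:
$z{\left(j,R \right)} = - 10 R + 33 j$ ($z{\left(j,R \right)} = 33 j - 10 R = - 10 R + 33 j$)
$\left(8922 - 48270\right) \left(\sqrt{\sqrt{z{\left(7 \left(-7\right),-32 \right)} + 5291} + 15403} + 40829\right) = \left(8922 - 48270\right) \left(\sqrt{\sqrt{\left(\left(-10\right) \left(-32\right) + 33 \cdot 7 \left(-7\right)\right) + 5291} + 15403} + 40829\right) = - 39348 \left(\sqrt{\sqrt{\left(320 + 33 \left(-49\right)\right) + 5291} + 15403} + 40829\right) = - 39348 \left(\sqrt{\sqrt{\left(320 - 1617\right) + 5291} + 15403} + 40829\right) = - 39348 \left(\sqrt{\sqrt{-1297 + 5291} + 15403} + 40829\right) = - 39348 \left(\sqrt{\sqrt{3994} + 15403} + 40829\right) = - 39348 \left(\sqrt{15403 + \sqrt{3994}} + 40829\right) = - 39348 \left(40829 + \sqrt{15403 + \sqrt{3994}}\right) = -1606539492 - 39348 \sqrt{15403 + \sqrt{3994}}$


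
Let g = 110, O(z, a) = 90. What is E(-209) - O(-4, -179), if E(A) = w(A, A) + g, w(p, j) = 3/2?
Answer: 43/2 ≈ 21.500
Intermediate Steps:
w(p, j) = 3/2 (w(p, j) = 3*(1/2) = 3/2)
E(A) = 223/2 (E(A) = 3/2 + 110 = 223/2)
E(-209) - O(-4, -179) = 223/2 - 1*90 = 223/2 - 90 = 43/2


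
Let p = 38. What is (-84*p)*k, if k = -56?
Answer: 178752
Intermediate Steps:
(-84*p)*k = -84*38*(-56) = -3192*(-56) = 178752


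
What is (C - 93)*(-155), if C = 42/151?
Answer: 2170155/151 ≈ 14372.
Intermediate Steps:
C = 42/151 (C = 42*(1/151) = 42/151 ≈ 0.27815)
(C - 93)*(-155) = (42/151 - 93)*(-155) = -14001/151*(-155) = 2170155/151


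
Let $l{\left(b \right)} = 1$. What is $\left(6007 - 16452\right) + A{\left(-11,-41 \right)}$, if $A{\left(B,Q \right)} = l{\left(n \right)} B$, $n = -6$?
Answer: $-10456$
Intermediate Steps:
$A{\left(B,Q \right)} = B$ ($A{\left(B,Q \right)} = 1 B = B$)
$\left(6007 - 16452\right) + A{\left(-11,-41 \right)} = \left(6007 - 16452\right) - 11 = -10445 - 11 = -10456$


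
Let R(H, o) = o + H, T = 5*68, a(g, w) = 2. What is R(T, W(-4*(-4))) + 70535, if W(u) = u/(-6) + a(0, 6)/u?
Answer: 1700939/24 ≈ 70873.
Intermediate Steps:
T = 340
W(u) = 2/u - u/6 (W(u) = u/(-6) + 2/u = u*(-⅙) + 2/u = -u/6 + 2/u = 2/u - u/6)
R(H, o) = H + o
R(T, W(-4*(-4))) + 70535 = (340 + (2/((-4*(-4))) - (-2)*(-4)/3)) + 70535 = (340 + (2/16 - ⅙*16)) + 70535 = (340 + (2*(1/16) - 8/3)) + 70535 = (340 + (⅛ - 8/3)) + 70535 = (340 - 61/24) + 70535 = 8099/24 + 70535 = 1700939/24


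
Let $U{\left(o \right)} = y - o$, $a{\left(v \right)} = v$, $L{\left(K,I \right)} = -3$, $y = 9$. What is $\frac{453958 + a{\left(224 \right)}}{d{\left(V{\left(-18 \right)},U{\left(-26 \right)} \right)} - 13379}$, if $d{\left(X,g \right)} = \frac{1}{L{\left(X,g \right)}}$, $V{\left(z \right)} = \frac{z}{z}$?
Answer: $- \frac{681273}{20069} \approx -33.947$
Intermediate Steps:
$V{\left(z \right)} = 1$
$U{\left(o \right)} = 9 - o$
$d{\left(X,g \right)} = - \frac{1}{3}$ ($d{\left(X,g \right)} = \frac{1}{-3} = - \frac{1}{3}$)
$\frac{453958 + a{\left(224 \right)}}{d{\left(V{\left(-18 \right)},U{\left(-26 \right)} \right)} - 13379} = \frac{453958 + 224}{- \frac{1}{3} - 13379} = \frac{454182}{- \frac{40138}{3}} = 454182 \left(- \frac{3}{40138}\right) = - \frac{681273}{20069}$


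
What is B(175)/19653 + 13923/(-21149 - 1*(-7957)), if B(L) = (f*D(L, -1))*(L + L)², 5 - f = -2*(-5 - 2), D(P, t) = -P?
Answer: 49901134731/5083576 ≈ 9816.1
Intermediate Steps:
f = -9 (f = 5 - (-2)*(-5 - 2) = 5 - (-2)*(-7) = 5 - 1*14 = 5 - 14 = -9)
B(L) = 36*L³ (B(L) = (-(-9)*L)*(L + L)² = (9*L)*(2*L)² = (9*L)*(4*L²) = 36*L³)
B(175)/19653 + 13923/(-21149 - 1*(-7957)) = (36*175³)/19653 + 13923/(-21149 - 1*(-7957)) = (36*5359375)*(1/19653) + 13923/(-21149 + 7957) = 192937500*(1/19653) + 13923/(-13192) = 64312500/6551 + 13923*(-1/13192) = 64312500/6551 - 819/776 = 49901134731/5083576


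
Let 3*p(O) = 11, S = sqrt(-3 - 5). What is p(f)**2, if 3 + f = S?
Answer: 121/9 ≈ 13.444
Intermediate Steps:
S = 2*I*sqrt(2) (S = sqrt(-8) = 2*I*sqrt(2) ≈ 2.8284*I)
f = -3 + 2*I*sqrt(2) ≈ -3.0 + 2.8284*I
p(O) = 11/3 (p(O) = (1/3)*11 = 11/3)
p(f)**2 = (11/3)**2 = 121/9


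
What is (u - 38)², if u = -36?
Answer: 5476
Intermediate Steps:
(u - 38)² = (-36 - 38)² = (-74)² = 5476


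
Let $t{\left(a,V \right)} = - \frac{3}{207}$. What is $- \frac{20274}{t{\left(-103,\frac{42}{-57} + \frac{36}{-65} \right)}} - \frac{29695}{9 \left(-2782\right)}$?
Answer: $\frac{35025838123}{25038} \approx 1.3989 \cdot 10^{6}$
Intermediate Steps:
$t{\left(a,V \right)} = - \frac{1}{69}$ ($t{\left(a,V \right)} = \left(-3\right) \frac{1}{207} = - \frac{1}{69}$)
$- \frac{20274}{t{\left(-103,\frac{42}{-57} + \frac{36}{-65} \right)}} - \frac{29695}{9 \left(-2782\right)} = - \frac{20274}{- \frac{1}{69}} - \frac{29695}{9 \left(-2782\right)} = \left(-20274\right) \left(-69\right) - \frac{29695}{-25038} = 1398906 - - \frac{29695}{25038} = 1398906 + \frac{29695}{25038} = \frac{35025838123}{25038}$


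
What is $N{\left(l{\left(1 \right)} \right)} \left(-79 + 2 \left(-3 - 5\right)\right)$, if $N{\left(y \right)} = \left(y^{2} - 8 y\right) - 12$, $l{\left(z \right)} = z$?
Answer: $1805$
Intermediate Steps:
$N{\left(y \right)} = -12 + y^{2} - 8 y$
$N{\left(l{\left(1 \right)} \right)} \left(-79 + 2 \left(-3 - 5\right)\right) = \left(-12 + 1^{2} - 8\right) \left(-79 + 2 \left(-3 - 5\right)\right) = \left(-12 + 1 - 8\right) \left(-79 + 2 \left(-8\right)\right) = - 19 \left(-79 - 16\right) = \left(-19\right) \left(-95\right) = 1805$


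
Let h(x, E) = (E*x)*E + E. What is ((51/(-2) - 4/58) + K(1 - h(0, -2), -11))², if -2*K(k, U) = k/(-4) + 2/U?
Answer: 4104067969/6512704 ≈ 630.16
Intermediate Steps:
h(x, E) = E + x*E² (h(x, E) = x*E² + E = E + x*E²)
K(k, U) = -1/U + k/8 (K(k, U) = -(k/(-4) + 2/U)/2 = -(k*(-¼) + 2/U)/2 = -(-k/4 + 2/U)/2 = -(2/U - k/4)/2 = -1/U + k/8)
((51/(-2) - 4/58) + K(1 - h(0, -2), -11))² = ((51/(-2) - 4/58) + (-1/(-11) + (1 - (-2)*(1 - 2*0))/8))² = ((51*(-½) - 4*1/58) + (-1*(-1/11) + (1 - (-2)*(1 + 0))/8))² = ((-51/2 - 2/29) + (1/11 + (1 - (-2))/8))² = (-1483/58 + (1/11 + (1 - 1*(-2))/8))² = (-1483/58 + (1/11 + (1 + 2)/8))² = (-1483/58 + (1/11 + (⅛)*3))² = (-1483/58 + (1/11 + 3/8))² = (-1483/58 + 41/88)² = (-64063/2552)² = 4104067969/6512704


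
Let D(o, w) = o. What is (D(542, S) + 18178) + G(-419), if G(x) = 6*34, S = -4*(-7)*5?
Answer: 18924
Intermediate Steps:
S = 140 (S = 28*5 = 140)
G(x) = 204
(D(542, S) + 18178) + G(-419) = (542 + 18178) + 204 = 18720 + 204 = 18924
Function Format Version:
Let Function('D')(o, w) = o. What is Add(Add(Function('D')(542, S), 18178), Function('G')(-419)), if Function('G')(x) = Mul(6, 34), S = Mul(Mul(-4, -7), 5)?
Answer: 18924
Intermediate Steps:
S = 140 (S = Mul(28, 5) = 140)
Function('G')(x) = 204
Add(Add(Function('D')(542, S), 18178), Function('G')(-419)) = Add(Add(542, 18178), 204) = Add(18720, 204) = 18924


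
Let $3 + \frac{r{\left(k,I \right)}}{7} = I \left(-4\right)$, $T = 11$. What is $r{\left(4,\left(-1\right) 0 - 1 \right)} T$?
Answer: $77$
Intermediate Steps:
$r{\left(k,I \right)} = -21 - 28 I$ ($r{\left(k,I \right)} = -21 + 7 I \left(-4\right) = -21 + 7 \left(- 4 I\right) = -21 - 28 I$)
$r{\left(4,\left(-1\right) 0 - 1 \right)} T = \left(-21 - 28 \left(\left(-1\right) 0 - 1\right)\right) 11 = \left(-21 - 28 \left(0 - 1\right)\right) 11 = \left(-21 - -28\right) 11 = \left(-21 + 28\right) 11 = 7 \cdot 11 = 77$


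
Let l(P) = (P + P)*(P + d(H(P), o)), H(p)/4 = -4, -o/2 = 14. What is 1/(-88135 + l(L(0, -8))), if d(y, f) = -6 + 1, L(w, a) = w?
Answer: -1/88135 ≈ -1.1346e-5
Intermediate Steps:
o = -28 (o = -2*14 = -28)
H(p) = -16 (H(p) = 4*(-4) = -16)
d(y, f) = -5
l(P) = 2*P*(-5 + P) (l(P) = (P + P)*(P - 5) = (2*P)*(-5 + P) = 2*P*(-5 + P))
1/(-88135 + l(L(0, -8))) = 1/(-88135 + 2*0*(-5 + 0)) = 1/(-88135 + 2*0*(-5)) = 1/(-88135 + 0) = 1/(-88135) = -1/88135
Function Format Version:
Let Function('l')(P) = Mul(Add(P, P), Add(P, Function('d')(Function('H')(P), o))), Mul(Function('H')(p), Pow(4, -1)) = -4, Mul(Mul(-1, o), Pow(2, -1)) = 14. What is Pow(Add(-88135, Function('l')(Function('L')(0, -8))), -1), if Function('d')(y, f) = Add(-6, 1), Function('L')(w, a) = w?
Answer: Rational(-1, 88135) ≈ -1.1346e-5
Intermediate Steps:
o = -28 (o = Mul(-2, 14) = -28)
Function('H')(p) = -16 (Function('H')(p) = Mul(4, -4) = -16)
Function('d')(y, f) = -5
Function('l')(P) = Mul(2, P, Add(-5, P)) (Function('l')(P) = Mul(Add(P, P), Add(P, -5)) = Mul(Mul(2, P), Add(-5, P)) = Mul(2, P, Add(-5, P)))
Pow(Add(-88135, Function('l')(Function('L')(0, -8))), -1) = Pow(Add(-88135, Mul(2, 0, Add(-5, 0))), -1) = Pow(Add(-88135, Mul(2, 0, -5)), -1) = Pow(Add(-88135, 0), -1) = Pow(-88135, -1) = Rational(-1, 88135)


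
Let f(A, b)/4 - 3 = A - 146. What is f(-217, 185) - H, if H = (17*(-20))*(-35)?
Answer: -13340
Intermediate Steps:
f(A, b) = -572 + 4*A (f(A, b) = 12 + 4*(A - 146) = 12 + 4*(-146 + A) = 12 + (-584 + 4*A) = -572 + 4*A)
H = 11900 (H = -340*(-35) = 11900)
f(-217, 185) - H = (-572 + 4*(-217)) - 1*11900 = (-572 - 868) - 11900 = -1440 - 11900 = -13340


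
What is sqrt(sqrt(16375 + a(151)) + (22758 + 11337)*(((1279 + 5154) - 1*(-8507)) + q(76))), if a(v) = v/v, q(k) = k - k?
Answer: sqrt(509379300 + 2*sqrt(4094)) ≈ 22569.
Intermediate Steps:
q(k) = 0
a(v) = 1
sqrt(sqrt(16375 + a(151)) + (22758 + 11337)*(((1279 + 5154) - 1*(-8507)) + q(76))) = sqrt(sqrt(16375 + 1) + (22758 + 11337)*(((1279 + 5154) - 1*(-8507)) + 0)) = sqrt(sqrt(16376) + 34095*((6433 + 8507) + 0)) = sqrt(2*sqrt(4094) + 34095*(14940 + 0)) = sqrt(2*sqrt(4094) + 34095*14940) = sqrt(2*sqrt(4094) + 509379300) = sqrt(509379300 + 2*sqrt(4094))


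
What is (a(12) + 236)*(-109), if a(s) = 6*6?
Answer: -29648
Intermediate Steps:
a(s) = 36
(a(12) + 236)*(-109) = (36 + 236)*(-109) = 272*(-109) = -29648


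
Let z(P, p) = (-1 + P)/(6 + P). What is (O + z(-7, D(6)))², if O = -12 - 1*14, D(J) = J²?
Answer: 324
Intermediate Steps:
z(P, p) = (-1 + P)/(6 + P)
O = -26 (O = -12 - 14 = -26)
(O + z(-7, D(6)))² = (-26 + (-1 - 7)/(6 - 7))² = (-26 - 8/(-1))² = (-26 - 1*(-8))² = (-26 + 8)² = (-18)² = 324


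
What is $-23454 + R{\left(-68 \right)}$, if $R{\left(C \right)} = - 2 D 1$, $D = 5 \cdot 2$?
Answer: $-23474$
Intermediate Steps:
$D = 10$
$R{\left(C \right)} = -20$ ($R{\left(C \right)} = \left(-2\right) 10 \cdot 1 = \left(-20\right) 1 = -20$)
$-23454 + R{\left(-68 \right)} = -23454 - 20 = -23474$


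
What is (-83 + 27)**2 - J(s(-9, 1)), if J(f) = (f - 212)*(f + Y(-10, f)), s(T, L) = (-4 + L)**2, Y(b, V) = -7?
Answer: 3542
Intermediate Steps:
J(f) = (-212 + f)*(-7 + f) (J(f) = (f - 212)*(f - 7) = (-212 + f)*(-7 + f))
(-83 + 27)**2 - J(s(-9, 1)) = (-83 + 27)**2 - (1484 + ((-4 + 1)**2)**2 - 219*(-4 + 1)**2) = (-56)**2 - (1484 + ((-3)**2)**2 - 219*(-3)**2) = 3136 - (1484 + 9**2 - 219*9) = 3136 - (1484 + 81 - 1971) = 3136 - 1*(-406) = 3136 + 406 = 3542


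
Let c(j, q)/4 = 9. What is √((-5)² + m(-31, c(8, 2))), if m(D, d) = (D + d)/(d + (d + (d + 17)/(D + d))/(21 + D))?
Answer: 5*√2471159/1567 ≈ 5.0159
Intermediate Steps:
c(j, q) = 36 (c(j, q) = 4*9 = 36)
m(D, d) = (D + d)/(d + (d + (17 + d)/(D + d))/(21 + D))
√((-5)² + m(-31, c(8, 2))) = √((-5)² + (-31 + 36)²*(21 - 31)/(17 + 36 + 22*36² - 31*36² + 36*(-31)² + 22*(-31)*36)) = √(25 + 5²*(-10)/(17 + 36 + 22*1296 - 31*1296 + 36*961 - 24552)) = √(25 + 25*(-10)/(17 + 36 + 28512 - 40176 + 34596 - 24552)) = √(25 + 25*(-10)/(-1567)) = √(25 + 25*(-1/1567)*(-10)) = √(25 + 250/1567) = √(39425/1567) = 5*√2471159/1567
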